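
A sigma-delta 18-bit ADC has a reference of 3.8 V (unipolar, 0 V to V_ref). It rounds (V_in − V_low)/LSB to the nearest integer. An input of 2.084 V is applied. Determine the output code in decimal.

Full-scale span = 3.8 V; LSB = 3.8/2^18 = 14.50 µV.
(2.084 − 0) / 1.44958e-05 = 143765.288 LSBs.
round(143765.288) = 143765.

code 143765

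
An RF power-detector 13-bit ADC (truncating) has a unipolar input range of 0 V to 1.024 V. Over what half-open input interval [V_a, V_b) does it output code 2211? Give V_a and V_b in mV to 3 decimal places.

[276.375 mV, 276.500 mV)

LSB = 1.024/2^13 = 125.00 µV.
V_a = V_low + 2211·LSB = 0.276375 V; V_b = V_low + 2212·LSB = 0.2765 V.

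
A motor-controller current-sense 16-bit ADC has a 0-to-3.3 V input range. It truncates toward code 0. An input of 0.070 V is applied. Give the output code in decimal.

LSB = 3.3 V / 65536 = 50.35 µV.
(V_in − V_low)/LSB = (0.070 − 0) / 5.0354e-05 = 1390.158.
Floor → code 1390.

code 1390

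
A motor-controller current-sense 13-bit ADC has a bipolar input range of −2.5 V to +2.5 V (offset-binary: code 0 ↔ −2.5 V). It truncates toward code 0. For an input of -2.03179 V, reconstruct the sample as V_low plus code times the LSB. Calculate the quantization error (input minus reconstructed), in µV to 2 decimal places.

Step size: 5 V ÷ 2^13 = 0.610 mV.
(-2.03179 − (−2.5))/0.000610352 = 767.1153; ⌊·⌋ gives code 767.
Code 767 maps back to (−2.5) + 767×0.000610352 V = -2.0318604 V.
Error = -2.03179 − (−2.0318604) = 7.03516e-05 V = 70.35 µV.

70.35 µV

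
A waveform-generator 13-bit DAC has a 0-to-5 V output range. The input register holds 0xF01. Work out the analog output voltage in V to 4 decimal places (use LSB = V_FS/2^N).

2.3444 V

LSB = 5 V / 2^13 = 0.610 mV.
Code 0xF01 = 3841 decimal.
V_out = 0 + 3841 × 0.000610352 V = 2.34436 V.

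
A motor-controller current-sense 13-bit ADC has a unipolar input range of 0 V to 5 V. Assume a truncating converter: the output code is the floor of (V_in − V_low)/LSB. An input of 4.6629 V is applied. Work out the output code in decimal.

LSB = 5 V / 8192 = 0.610 mV.
Input sits at 7639.695 steps above V_low.
⌊·⌋(7639.695) = 7639.

code 7639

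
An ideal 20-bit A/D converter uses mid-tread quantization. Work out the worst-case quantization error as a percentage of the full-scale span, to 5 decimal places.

0.00005 %

Rounding → worst-case error = ½ LSB = V_FS/2^21, so 100/2097152 = 4.76837e-05 % of full scale.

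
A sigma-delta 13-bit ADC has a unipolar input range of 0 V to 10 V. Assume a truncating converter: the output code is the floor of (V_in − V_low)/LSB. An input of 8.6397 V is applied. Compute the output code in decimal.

Full-scale span = 10 V; LSB = 10/2^13 = 1.221 mV.
Input sits at 7077.642 steps above V_low.
So the output code is 7077.

code 7077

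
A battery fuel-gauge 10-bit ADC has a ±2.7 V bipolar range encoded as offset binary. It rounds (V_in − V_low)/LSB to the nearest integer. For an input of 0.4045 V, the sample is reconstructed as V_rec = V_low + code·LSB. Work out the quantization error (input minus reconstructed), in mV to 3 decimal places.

-1.555 mV

One LSB is 5.4 V / 1024 = 5.273 mV.
(V_in − V_low)/LSB = (0.4045 − (−2.7))/0.00527344 = 588.7052 → code 589 (round).
Code 589 maps back to (−2.7) + 589×0.00527344 V = 0.40605469 V.
V_in − V_rec = -0.00155469 V = -1.555 mV.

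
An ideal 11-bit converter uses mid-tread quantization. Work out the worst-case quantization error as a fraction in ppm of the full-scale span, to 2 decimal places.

Rounding → worst-case error = ½ LSB = V_FS/2^12, so 1e+06/4096 = 244.141 ppm of full scale.

244.14 ppm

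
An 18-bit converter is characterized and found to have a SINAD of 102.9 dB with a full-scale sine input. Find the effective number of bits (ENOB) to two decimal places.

16.80 bits

ENOB = (SINAD − 1.76) / 6.02 = (102.9 − 1.76)/6.02 = 16.801.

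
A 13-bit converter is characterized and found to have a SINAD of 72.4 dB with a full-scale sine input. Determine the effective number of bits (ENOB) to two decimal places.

11.73 bits

ENOB = (SINAD − 1.76) / 6.02 = (72.4 − 1.76)/6.02 = 11.734.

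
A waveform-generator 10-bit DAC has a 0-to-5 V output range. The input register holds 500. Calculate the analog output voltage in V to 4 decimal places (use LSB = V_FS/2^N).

LSB = 5 V / 2^10 = 4.883 mV.
V_out = 0 + 500 × 0.00488281 V = 2.44141 V.

2.4414 V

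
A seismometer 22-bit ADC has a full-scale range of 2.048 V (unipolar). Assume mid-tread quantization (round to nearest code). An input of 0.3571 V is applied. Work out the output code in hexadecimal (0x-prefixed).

code 0xB28CD (decimal 731341)

With 4194304 levels over 2.048 V, one step is 0.49 µV.
(V_in − V_low)/LSB = (0.3571 − 0) / 4.88281e-07 = 731340.800.
round(731340.800) = 731341.
In hexadecimal (0x-prefixed): 0xB28CD.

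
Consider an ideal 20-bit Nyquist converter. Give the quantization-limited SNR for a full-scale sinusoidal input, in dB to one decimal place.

SNR ≈ 6.02·N + 1.76 dB = 6.02·20 + 1.76 = 122.16 dB.

122.2 dB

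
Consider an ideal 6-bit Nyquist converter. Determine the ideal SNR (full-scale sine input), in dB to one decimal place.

37.9 dB

SNR ≈ 6.02·N + 1.76 dB = 6.02·6 + 1.76 = 37.88 dB.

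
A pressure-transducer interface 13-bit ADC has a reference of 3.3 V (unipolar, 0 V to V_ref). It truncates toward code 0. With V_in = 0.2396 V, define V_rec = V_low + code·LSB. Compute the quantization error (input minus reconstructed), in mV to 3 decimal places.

0.318 mV

Step size: 3.3 V ÷ 2^13 = 402.83 µV.
(V_in − V_low)/LSB = (0.2396 − 0)/0.000402832 = 594.7888 → code 594 (floor).
Code 594 maps back to 0 + 594×0.000402832 V = 0.23928223 V.
V_in − V_rec = 0.000317773 V = 0.318 mV.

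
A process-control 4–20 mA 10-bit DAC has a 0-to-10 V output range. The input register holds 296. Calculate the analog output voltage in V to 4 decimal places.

2.8906 V

LSB = 10 V / 2^10 = 9.766 mV.
V_out = 0 + 296 × 0.00976562 V = 2.89062 V.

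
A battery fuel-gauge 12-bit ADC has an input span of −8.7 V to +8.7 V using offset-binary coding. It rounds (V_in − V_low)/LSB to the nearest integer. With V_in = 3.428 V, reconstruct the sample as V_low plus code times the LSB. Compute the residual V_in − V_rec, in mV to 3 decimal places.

-0.174 mV

LSB = 17.4/2^12 = 4.248 mV.
(3.428 − (−8.7))/0.00424805 = 2854.9591; round gives code 2855.
V_rec = (−8.7) + 2855·0.00424805 = 3.4281738 V.
Difference: -0.000173828 V → -0.174 mV.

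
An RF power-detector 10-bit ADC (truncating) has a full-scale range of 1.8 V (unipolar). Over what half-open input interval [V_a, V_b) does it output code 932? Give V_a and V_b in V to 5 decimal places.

LSB = 1.8/2^10 = 1.758 mV.
V_a = V_low + 932·LSB = 1.63828 V; V_b = V_low + 933·LSB = 1.64004 V.

[1.63828 V, 1.64004 V)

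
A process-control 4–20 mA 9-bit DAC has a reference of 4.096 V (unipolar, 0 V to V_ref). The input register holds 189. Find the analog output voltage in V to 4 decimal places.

LSB = 4.096 V / 2^9 = 8.000 mV.
V_out = 0 + 189 × 0.008 V = 1.512 V.

1.5120 V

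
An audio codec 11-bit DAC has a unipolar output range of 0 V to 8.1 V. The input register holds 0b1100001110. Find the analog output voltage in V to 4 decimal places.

LSB = 8.1 V / 2^11 = 3.955 mV.
Code 0b1100001110 = 782 decimal.
V_out = 0 + 782 × 0.00395508 V = 3.09287 V.

3.0929 V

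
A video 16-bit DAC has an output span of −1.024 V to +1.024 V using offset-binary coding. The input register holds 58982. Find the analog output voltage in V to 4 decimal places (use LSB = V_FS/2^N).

0.8192 V

LSB = 2.048 V / 2^16 = 31.25 µV.
V_out = (−1.024) + 58982 × 3.125e-05 V = 0.819187 V.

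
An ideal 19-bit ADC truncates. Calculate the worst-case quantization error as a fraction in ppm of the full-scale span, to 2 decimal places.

Truncating → worst-case error = 1 LSB = V_FS/2^19, so 1e+06/524288 = 1.90735 ppm of full scale.

1.91 ppm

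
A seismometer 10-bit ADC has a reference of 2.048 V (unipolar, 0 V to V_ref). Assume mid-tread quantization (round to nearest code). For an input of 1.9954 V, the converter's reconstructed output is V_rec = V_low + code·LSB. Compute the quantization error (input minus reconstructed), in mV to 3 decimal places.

-0.600 mV

Step size: 2.048 V ÷ 2^10 = 2.000 mV.
(1.9954 − 0)/0.002 = 997.7000; round gives code 998.
V_rec = 0 + 998·0.002 = 1.996 V.
Error = 1.9954 − 1.996 = -0.0006 V = -0.600 mV.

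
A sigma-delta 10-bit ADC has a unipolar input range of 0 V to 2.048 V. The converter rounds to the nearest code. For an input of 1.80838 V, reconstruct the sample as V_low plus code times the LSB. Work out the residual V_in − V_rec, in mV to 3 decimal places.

Step size: 2.048 V ÷ 2^10 = 2.000 mV.
(1.80838 − 0)/0.002 = 904.1900; round gives code 904.
V_rec = 0 + 904·0.002 = 1.808 V.
V_in − V_rec = 0.00038 V = 0.380 mV.

0.380 mV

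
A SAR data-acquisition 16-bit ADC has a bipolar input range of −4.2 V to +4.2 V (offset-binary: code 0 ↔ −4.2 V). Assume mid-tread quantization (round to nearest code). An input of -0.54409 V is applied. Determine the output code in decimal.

code 28523

Full-scale span = 8.4 V; LSB = 8.4/2^16 = 128.17 µV.
Input sits at 28523.062 steps above V_low.
So the output code is 28523.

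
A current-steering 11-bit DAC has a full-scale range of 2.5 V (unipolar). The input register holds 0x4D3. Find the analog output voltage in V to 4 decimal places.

LSB = 2.5 V / 2^11 = 1.221 mV.
Code 0x4D3 = 1235 decimal.
V_out = 0 + 1235 × 0.0012207 V = 1.50757 V.

1.5076 V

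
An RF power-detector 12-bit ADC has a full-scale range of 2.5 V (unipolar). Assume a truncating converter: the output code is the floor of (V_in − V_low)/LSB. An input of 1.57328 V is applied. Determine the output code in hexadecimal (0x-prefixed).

code 0xA11 (decimal 2577)

With 4096 levels over 2.5 V, one step is 0.610 mV.
Input sits at 2577.662 steps above V_low.
So the output code is 2577.
In hexadecimal (0x-prefixed): 0xA11.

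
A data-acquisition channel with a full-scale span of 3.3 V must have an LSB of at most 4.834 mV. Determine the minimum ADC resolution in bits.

10 bits

Number of steps required ≥ 3.3 V / 4.834 mV = 682.66.
Need 2^N ≥ 682.66; 2^9 = 512, 2^10 = 1024.
Minimum N = 10.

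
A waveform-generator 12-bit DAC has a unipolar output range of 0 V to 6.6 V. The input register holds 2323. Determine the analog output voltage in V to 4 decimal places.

3.7431 V

LSB = 6.6 V / 2^12 = 1.611 mV.
V_out = 0 + 2323 × 0.00161133 V = 3.74312 V.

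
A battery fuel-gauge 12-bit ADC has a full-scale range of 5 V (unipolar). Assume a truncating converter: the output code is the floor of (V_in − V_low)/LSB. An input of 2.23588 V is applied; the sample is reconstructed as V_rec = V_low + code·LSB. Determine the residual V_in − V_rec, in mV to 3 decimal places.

0.773 mV

LSB = 5/2^12 = 1.221 mV.
Scaled input = 1831.6329 LSBs, so code = 1831.
V_rec = 0 + 1831·0.0012207 = 2.2351074 V.
Difference: 0.000772578 V → 0.773 mV.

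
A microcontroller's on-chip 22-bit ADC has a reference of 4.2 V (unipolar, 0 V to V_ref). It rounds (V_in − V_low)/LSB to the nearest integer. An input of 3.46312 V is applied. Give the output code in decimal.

Full-scale span = 4.2 V; LSB = 4.2/2^22 = 1.00 µV.
Input sits at 3458423.350 steps above V_low.
So the output code is 3458423.

code 3458423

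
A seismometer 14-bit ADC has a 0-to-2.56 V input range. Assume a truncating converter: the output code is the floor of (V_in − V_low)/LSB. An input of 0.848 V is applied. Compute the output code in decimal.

code 5427

Full-scale span = 2.56 V; LSB = 2.56/2^14 = 156.25 µV.
(0.848 − 0) / 0.00015625 = 5427.200 LSBs.
So the output code is 5427.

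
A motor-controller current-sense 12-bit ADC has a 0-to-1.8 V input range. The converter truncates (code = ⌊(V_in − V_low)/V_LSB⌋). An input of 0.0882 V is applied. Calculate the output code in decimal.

code 200

Full-scale span = 1.8 V; LSB = 1.8/2^12 = 439.45 µV.
Input sits at 200.704 steps above V_low.
Floor → code 200.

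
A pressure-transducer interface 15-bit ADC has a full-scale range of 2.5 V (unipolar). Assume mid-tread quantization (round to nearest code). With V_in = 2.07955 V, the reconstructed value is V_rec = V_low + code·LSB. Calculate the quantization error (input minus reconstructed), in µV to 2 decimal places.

5.93 µV

One LSB is 2.5 V / 32768 = 76.29 µV.
(V_in − V_low)/LSB = (2.07955 − 0)/7.62939e-05 = 27257.0778 → code 27257 (round).
Code 27257 maps back to 0 + 27257×7.62939e-05 V = 2.0795441 V.
V_in − V_rec = 5.93262e-06 V = 5.93 µV.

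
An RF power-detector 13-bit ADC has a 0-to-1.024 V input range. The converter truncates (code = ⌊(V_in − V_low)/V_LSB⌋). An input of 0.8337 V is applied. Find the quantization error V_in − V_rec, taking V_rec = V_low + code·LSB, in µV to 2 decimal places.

75.00 µV

Step size: 1.024 V ÷ 2^13 = 125.00 µV.
Scaled input = 6669.6000 LSBs, so code = 6669.
Code 6669 maps back to 0 + 6669×0.000125 V = 0.833625 V.
V_in − V_rec = 7.5e-05 V = 75.00 µV.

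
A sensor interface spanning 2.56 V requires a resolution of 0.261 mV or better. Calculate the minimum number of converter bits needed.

Number of steps required ≥ 2.56 V / 0.261 mV = 9808.43.
Need 2^N ≥ 9808.43; 2^13 = 8192, 2^14 = 16384.
Minimum N = 14.

14 bits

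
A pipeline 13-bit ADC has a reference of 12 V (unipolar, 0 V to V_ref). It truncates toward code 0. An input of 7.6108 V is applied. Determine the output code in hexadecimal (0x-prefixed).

With 8192 levels over 12 V, one step is 1.465 mV.
(7.6108 − 0) / 0.00146484 = 5195.639 LSBs.
⌊·⌋(5195.639) = 5195.
In hexadecimal (0x-prefixed): 0x144B.

code 0x144B (decimal 5195)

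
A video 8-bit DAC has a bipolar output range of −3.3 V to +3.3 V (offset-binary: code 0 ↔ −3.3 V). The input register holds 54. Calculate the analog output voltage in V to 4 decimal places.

-1.9078 V

LSB = 6.6 V / 2^8 = 25.781 mV.
V_out = (−3.3) + 54 × 0.0257812 V = -1.90781 V.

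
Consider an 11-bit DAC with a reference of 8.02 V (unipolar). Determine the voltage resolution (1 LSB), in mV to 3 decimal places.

3.916 mV

Full-scale span = 8.02 V.
LSB = 8.02 / 2^11 = 8.02 / 2048 = 0.00391602 V = 3.916 mV.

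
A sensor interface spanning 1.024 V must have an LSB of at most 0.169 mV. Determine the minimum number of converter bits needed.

Number of steps required ≥ 1.024 V / 0.169 mV = 6059.17.
Need 2^N ≥ 6059.17; 2^12 = 4096, 2^13 = 8192.
Minimum N = 13.

13 bits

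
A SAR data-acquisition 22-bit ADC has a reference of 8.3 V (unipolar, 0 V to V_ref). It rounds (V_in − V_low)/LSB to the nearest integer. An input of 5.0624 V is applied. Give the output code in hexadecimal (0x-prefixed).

code 0x27090E (decimal 2558222)

With 4194304 levels over 8.3 V, one step is 1.98 µV.
(V_in − V_low)/LSB = (5.0624 − 0) / 1.97887e-06 = 2558222.237.
Round → code 2558222.
In hexadecimal (0x-prefixed): 0x27090E.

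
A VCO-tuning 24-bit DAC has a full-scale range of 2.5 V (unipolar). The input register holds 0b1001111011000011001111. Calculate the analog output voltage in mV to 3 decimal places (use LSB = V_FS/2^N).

LSB = 2.5 V / 2^24 = 0.15 µV.
Code 0b1001111011000011001111 = 2601167 decimal.
V_out = 0 + 2601167 × 1.49012e-07 V = 0.387604 V.
= 387.604 mV.

387.604 mV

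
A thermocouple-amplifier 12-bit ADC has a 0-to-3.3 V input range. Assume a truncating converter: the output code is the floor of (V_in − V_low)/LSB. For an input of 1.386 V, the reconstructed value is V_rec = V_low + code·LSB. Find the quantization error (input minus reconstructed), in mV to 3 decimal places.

0.258 mV

LSB = 3.3/2^12 = 0.806 mV.
(1.386 − 0)/0.000805664 = 1720.3200; ⌊·⌋ gives code 1720.
Code 1720 maps back to 0 + 1720×0.000805664 V = 1.3857422 V.
V_in − V_rec = 0.000257813 V = 0.258 mV.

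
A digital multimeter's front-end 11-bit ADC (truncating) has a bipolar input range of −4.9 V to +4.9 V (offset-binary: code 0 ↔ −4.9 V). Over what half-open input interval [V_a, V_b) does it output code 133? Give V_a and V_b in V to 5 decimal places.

LSB = 9.8/2^11 = 4.785 mV.
V_a = V_low + 133·LSB = -4.26357 V; V_b = V_low + 134·LSB = -4.25879 V.

[-4.26357 V, -4.25879 V)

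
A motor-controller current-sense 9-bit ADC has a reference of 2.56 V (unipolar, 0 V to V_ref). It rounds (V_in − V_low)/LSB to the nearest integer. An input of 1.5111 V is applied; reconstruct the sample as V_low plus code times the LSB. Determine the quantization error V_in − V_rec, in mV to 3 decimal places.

Step size: 2.56 V ÷ 2^9 = 5.000 mV.
(1.5111 − 0)/0.005 = 302.2200; round gives code 302.
Reconstructed: 1.51 V.
V_in − V_rec = 0.0011 V = 1.100 mV.

1.100 mV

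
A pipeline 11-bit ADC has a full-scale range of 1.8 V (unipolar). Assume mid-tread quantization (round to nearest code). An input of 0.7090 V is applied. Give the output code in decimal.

LSB = 1.8 V / 2048 = 0.879 mV.
Input sits at 806.684 steps above V_low.
So the output code is 807.

code 807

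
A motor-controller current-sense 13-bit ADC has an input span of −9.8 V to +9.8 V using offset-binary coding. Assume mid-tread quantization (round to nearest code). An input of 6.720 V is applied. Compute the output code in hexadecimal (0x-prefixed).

code 0x1AF9 (decimal 6905)

Full-scale span = 19.6 V; LSB = 19.6/2^13 = 2.393 mV.
Input sits at 6904.686 steps above V_low.
So the output code is 6905.
In hexadecimal (0x-prefixed): 0x1AF9.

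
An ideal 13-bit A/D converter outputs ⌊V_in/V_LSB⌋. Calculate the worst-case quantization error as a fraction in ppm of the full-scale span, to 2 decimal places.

122.07 ppm

Truncating → worst-case error = 1 LSB = V_FS/2^13, so 1e+06/8192 = 122.07 ppm of full scale.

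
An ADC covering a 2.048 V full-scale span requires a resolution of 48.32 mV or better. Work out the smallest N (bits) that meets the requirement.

Number of steps required ≥ 2.048 V / 48.32 mV = 42.38.
Need 2^N ≥ 42.38; 2^5 = 32, 2^6 = 64.
Minimum N = 6.

6 bits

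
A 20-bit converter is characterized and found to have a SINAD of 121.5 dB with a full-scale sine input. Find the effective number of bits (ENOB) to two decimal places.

19.89 bits

ENOB = (SINAD − 1.76) / 6.02 = (121.5 − 1.76)/6.02 = 19.890.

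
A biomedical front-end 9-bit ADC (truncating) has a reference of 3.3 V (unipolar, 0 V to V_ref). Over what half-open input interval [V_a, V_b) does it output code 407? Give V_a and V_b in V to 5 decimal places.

[2.62324 V, 2.62969 V)

LSB = 3.3/2^9 = 6.445 mV.
V_a = V_low + 407·LSB = 2.62324 V; V_b = V_low + 408·LSB = 2.62969 V.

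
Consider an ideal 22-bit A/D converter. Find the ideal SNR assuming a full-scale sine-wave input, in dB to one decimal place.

SNR ≈ 6.02·N + 1.76 dB = 6.02·22 + 1.76 = 134.20 dB.

134.2 dB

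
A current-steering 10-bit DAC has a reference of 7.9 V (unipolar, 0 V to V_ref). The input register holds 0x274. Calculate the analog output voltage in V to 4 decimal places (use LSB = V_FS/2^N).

LSB = 7.9 V / 2^10 = 7.715 mV.
Code 0x274 = 628 decimal.
V_out = 0 + 628 × 0.00771484 V = 4.84492 V.

4.8449 V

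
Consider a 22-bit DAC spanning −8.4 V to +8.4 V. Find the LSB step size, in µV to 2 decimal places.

Full-scale span = 16.8 V.
LSB = 16.8 / 2^22 = 16.8 / 4194304 = 4.00543e-06 V = 4.01 µV.

4.01 µV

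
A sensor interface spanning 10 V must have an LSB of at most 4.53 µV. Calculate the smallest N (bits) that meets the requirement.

22 bits

Number of steps required ≥ 10 V / 4.53 µV = 2207505.52.
Need 2^N ≥ 2207505.52; 2^21 = 2097152, 2^22 = 4194304.
Minimum N = 22.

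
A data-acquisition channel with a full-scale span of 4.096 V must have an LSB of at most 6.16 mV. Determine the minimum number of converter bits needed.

10 bits

Number of steps required ≥ 4.096 V / 6.16 mV = 664.94.
Need 2^N ≥ 664.94; 2^9 = 512, 2^10 = 1024.
Minimum N = 10.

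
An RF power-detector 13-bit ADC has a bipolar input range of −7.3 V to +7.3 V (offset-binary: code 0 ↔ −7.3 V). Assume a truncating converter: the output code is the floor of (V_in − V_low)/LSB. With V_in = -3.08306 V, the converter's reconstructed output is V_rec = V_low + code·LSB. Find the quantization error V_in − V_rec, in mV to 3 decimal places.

0.192 mV

LSB = 14.6/2^13 = 1.782 mV.
(-3.08306 − (−7.3))/0.00178223 = 2366.1077; ⌊·⌋ gives code 2366.
Code 2366 maps back to (−7.3) + 2366×0.00178223 V = -3.083252 V.
V_in − V_rec = 0.000191953 V = 0.192 mV.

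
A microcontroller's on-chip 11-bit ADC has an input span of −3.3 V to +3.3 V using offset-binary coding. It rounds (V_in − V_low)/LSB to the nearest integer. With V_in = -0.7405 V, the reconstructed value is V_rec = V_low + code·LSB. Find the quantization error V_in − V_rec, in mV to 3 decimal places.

0.711 mV

LSB = 6.6/2^11 = 3.223 mV.
Scaled input = 794.2206 LSBs, so code = 794.
V_rec = (−3.3) + 794·0.00322266 = -0.74121094 V.
Error = -0.7405 − (−0.74121094) = 0.000710937 V = 0.711 mV.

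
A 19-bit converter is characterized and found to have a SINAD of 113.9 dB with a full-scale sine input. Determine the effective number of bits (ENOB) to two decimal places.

18.63 bits

ENOB = (SINAD − 1.76) / 6.02 = (113.9 − 1.76)/6.02 = 18.628.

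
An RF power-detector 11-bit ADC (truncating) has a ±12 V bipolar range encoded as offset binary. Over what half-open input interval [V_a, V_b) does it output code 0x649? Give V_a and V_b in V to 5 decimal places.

[6.85547 V, 6.86719 V)

LSB = 24/2^11 = 11.719 mV.
Code 0x649 = 1609 decimal.
V_a = V_low + 1609·LSB = 6.85547 V; V_b = V_low + 1610·LSB = 6.86719 V.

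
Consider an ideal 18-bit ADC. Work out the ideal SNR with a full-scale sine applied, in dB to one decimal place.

110.1 dB

SNR ≈ 6.02·N + 1.76 dB = 6.02·18 + 1.76 = 110.12 dB.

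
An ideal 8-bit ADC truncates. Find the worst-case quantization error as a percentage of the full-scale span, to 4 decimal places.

0.3906 %

Truncating → worst-case error = 1 LSB = V_FS/2^8, so 100/256 = 0.390625 % of full scale.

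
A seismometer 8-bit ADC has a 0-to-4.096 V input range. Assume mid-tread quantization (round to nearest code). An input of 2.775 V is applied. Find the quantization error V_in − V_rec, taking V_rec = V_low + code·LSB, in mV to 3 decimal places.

7.000 mV

One LSB is 4.096 V / 256 = 16.000 mV.
(V_in − V_low)/LSB = (2.775 − 0)/0.016 = 173.4375 → code 173 (round).
Reconstructed: 2.768 V.
Difference: 0.007 V → 7.000 mV.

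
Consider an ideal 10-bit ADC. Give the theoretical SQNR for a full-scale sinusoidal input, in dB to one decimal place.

SNR ≈ 6.02·N + 1.76 dB = 6.02·10 + 1.76 = 61.96 dB.

62.0 dB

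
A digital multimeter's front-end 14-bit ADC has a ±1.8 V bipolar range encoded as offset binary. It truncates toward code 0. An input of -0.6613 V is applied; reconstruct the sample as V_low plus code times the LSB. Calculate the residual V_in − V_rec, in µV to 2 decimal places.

LSB = 3.6/2^14 = 219.73 µV.
(V_in − V_low)/LSB = (-0.6613 − (−1.8))/0.000219727 = 5182.3502 → code 5182 (floor).
V_rec = (−1.8) + 5182·0.000219727 = -0.66137695 V.
Difference: 7.69531e-05 V → 76.95 µV.

76.95 µV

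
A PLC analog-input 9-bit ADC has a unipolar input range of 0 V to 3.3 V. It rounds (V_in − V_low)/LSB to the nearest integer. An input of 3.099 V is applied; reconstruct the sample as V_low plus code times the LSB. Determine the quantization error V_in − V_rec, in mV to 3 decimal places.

-1.195 mV

One LSB is 3.3 V / 512 = 6.445 mV.
(V_in − V_low)/LSB = (3.099 − 0)/0.00644531 = 480.8145 → code 481 (round).
Code 481 maps back to 0 + 481×0.00644531 V = 3.1001953 V.
Difference: -0.00119531 V → -1.195 mV.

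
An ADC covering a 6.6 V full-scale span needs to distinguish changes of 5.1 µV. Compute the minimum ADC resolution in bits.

Number of steps required ≥ 6.6 V / 5.1 µV = 1294117.65.
Need 2^N ≥ 1294117.65; 2^20 = 1048576, 2^21 = 2097152.
Minimum N = 21.

21 bits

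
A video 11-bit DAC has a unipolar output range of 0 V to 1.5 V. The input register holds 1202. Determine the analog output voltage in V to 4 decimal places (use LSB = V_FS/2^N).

0.8804 V

LSB = 1.5 V / 2^11 = 0.732 mV.
V_out = 0 + 1202 × 0.000732422 V = 0.880371 V.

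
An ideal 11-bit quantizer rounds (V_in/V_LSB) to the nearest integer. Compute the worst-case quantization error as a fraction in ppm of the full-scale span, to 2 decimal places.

244.14 ppm

Rounding → worst-case error = ½ LSB = V_FS/2^12, so 1e+06/4096 = 244.141 ppm of full scale.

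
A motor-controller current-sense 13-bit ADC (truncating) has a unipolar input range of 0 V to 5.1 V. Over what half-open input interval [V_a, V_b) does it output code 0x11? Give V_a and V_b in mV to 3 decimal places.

LSB = 5.1/2^13 = 0.623 mV.
Code 0x11 = 17 decimal.
V_a = V_low + 17·LSB = 0.0105835 V; V_b = V_low + 18·LSB = 0.0112061 V.

[10.583 mV, 11.206 mV)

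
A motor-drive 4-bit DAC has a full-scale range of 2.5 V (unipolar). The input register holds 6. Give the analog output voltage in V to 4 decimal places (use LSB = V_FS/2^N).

0.9375 V

LSB = 2.5 V / 2^4 = 156.250 mV.
V_out = 0 + 6 × 0.15625 V = 0.9375 V.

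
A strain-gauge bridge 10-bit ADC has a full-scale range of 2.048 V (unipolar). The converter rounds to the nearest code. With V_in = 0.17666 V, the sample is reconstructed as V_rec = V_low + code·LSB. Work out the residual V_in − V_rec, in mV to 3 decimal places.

0.660 mV

One LSB is 2.048 V / 1024 = 2.000 mV.
(V_in − V_low)/LSB = (0.17666 − 0)/0.002 = 88.3300 → code 88 (round).
Code 88 maps back to 0 + 88×0.002 V = 0.176 V.
Error = 0.17666 − 0.176 = 0.00066 V = 0.660 mV.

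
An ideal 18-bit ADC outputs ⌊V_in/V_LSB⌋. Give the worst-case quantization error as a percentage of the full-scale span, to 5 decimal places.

0.00038 %

Truncating → worst-case error = 1 LSB = V_FS/2^18, so 100/262144 = 0.00038147 % of full scale.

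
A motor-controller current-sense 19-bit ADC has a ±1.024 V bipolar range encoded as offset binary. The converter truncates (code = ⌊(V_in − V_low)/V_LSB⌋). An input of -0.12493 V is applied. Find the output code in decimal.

code 230161

LSB = 2.048 V / 524288 = 3.91 µV.
(-0.12493 − (−1.024)) / 3.90625e-06 = 230161.920 LSBs.
Floor → code 230161.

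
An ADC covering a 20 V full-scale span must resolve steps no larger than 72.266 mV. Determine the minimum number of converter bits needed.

9 bits

Number of steps required ≥ 20 V / 72.266 mV = 276.76.
Need 2^N ≥ 276.76; 2^8 = 256, 2^9 = 512.
Minimum N = 9.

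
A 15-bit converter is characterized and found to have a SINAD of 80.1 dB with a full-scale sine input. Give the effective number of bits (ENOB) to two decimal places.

ENOB = (SINAD − 1.76) / 6.02 = (80.1 − 1.76)/6.02 = 13.013.

13.01 bits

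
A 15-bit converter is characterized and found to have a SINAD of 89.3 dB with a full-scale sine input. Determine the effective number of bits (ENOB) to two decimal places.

ENOB = (SINAD − 1.76) / 6.02 = (89.3 − 1.76)/6.02 = 14.542.

14.54 bits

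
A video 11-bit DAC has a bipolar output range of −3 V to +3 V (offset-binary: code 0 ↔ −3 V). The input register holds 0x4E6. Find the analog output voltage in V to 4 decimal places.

LSB = 6 V / 2^11 = 2.930 mV.
Code 0x4E6 = 1254 decimal.
V_out = (−3) + 1254 × 0.00292969 V = 0.673828 V.

0.6738 V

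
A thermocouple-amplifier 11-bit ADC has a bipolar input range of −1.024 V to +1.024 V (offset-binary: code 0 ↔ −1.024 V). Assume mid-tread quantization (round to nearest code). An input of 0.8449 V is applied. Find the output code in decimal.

LSB = 2.048 V / 2048 = 1.000 mV.
(0.8449 − (−1.024)) / 0.001 = 1868.900 LSBs.
Round → code 1869.

code 1869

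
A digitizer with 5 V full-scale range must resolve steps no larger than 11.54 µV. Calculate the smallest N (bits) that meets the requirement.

19 bits

Number of steps required ≥ 5 V / 11.54 µV = 433275.56.
Need 2^N ≥ 433275.56; 2^18 = 262144, 2^19 = 524288.
Minimum N = 19.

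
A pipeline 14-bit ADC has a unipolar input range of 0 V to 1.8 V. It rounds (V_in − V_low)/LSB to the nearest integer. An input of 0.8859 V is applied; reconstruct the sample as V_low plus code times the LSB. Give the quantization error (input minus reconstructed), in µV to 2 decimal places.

One LSB is 1.8 V / 16384 = 109.86 µV.
(V_in − V_low)/LSB = (0.8859 − 0)/0.000109863 = 8063.6587 → code 8064 (round).
V_rec = 0 + 8064·0.000109863 = 0.8859375 V.
Difference: -3.75e-05 V → -37.50 µV.

-37.50 µV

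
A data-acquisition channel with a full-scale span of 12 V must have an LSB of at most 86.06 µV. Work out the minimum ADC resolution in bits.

Number of steps required ≥ 12 V / 86.06 µV = 139437.60.
Need 2^N ≥ 139437.60; 2^17 = 131072, 2^18 = 262144.
Minimum N = 18.

18 bits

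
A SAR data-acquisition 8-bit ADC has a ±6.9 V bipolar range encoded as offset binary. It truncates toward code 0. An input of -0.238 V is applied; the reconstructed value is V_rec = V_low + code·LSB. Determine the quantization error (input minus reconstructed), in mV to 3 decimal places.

Step size: 13.8 V ÷ 2^8 = 53.906 mV.
(V_in − V_low)/LSB = (-0.238 − (−6.9))/0.0539063 = 123.5849 → code 123 (floor).
Code 123 maps back to (−6.9) + 123×0.0539063 V = -0.26953125 V.
Error = -0.238 − (−0.26953125) = 0.0315312 V = 31.531 mV.

31.531 mV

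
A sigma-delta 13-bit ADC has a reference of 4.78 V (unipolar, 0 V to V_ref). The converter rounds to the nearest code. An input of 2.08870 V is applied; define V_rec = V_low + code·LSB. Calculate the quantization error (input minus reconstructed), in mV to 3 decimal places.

-0.216 mV

LSB = 4.78/2^13 = 0.583 mV.
(2.08870 − 0)/0.000583496 = 3579.6298; round gives code 3580.
Reconstructed: 2.088916 V.
Error = 2.08870 − 2.088916 = -0.000216016 V = -0.216 mV.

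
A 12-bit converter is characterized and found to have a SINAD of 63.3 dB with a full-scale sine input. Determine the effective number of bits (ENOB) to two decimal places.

10.22 bits

ENOB = (SINAD − 1.76) / 6.02 = (63.3 − 1.76)/6.02 = 10.223.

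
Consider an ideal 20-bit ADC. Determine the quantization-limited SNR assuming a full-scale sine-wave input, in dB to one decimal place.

SNR ≈ 6.02·N + 1.76 dB = 6.02·20 + 1.76 = 122.16 dB.

122.2 dB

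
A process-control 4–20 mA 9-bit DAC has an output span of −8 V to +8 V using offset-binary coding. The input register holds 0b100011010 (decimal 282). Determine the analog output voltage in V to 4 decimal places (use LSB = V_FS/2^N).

0.8125 V

LSB = 16 V / 2^9 = 31.250 mV.
Code 0b100011010 = 282 decimal.
V_out = (−8) + 282 × 0.03125 V = 0.8125 V.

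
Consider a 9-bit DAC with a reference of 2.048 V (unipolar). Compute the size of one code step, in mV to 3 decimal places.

Full-scale span = 2.048 V.
LSB = 2.048 / 2^9 = 2.048 / 512 = 0.004 V = 4.000 mV.

4.000 mV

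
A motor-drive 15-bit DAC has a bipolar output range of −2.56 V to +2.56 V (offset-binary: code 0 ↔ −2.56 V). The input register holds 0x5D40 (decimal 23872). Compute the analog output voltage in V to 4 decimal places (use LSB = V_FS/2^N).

1.1700 V

LSB = 5.12 V / 2^15 = 156.25 µV.
Code 0x5D40 = 23872 decimal.
V_out = (−2.56) + 23872 × 0.00015625 V = 1.17 V.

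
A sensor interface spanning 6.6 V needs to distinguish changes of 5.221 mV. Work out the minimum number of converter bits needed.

11 bits

Number of steps required ≥ 6.6 V / 5.221 mV = 1264.13.
Need 2^N ≥ 1264.13; 2^10 = 1024, 2^11 = 2048.
Minimum N = 11.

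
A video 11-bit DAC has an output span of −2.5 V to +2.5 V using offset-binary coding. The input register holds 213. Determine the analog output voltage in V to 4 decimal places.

-1.9800 V

LSB = 5 V / 2^11 = 2.441 mV.
V_out = (−2.5) + 213 × 0.00244141 V = -1.97998 V.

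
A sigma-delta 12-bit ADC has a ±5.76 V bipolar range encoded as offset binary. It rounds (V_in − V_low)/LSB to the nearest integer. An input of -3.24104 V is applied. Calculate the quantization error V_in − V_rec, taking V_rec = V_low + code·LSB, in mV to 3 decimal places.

-1.040 mV

LSB = 11.52/2^12 = 2.812 mV.
(-3.24104 − (−5.76))/0.0028125 = 895.6302; round gives code 896.
Code 896 maps back to (−5.76) + 896×0.0028125 V = -3.24 V.
Difference: -0.00104 V → -1.040 mV.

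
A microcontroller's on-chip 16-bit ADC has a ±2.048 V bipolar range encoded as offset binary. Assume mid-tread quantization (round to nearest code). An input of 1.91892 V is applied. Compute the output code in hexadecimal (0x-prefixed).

code 0xF7EF (decimal 63471)

With 65536 levels over 4.096 V, one step is 62.50 µV.
Input sits at 63470.720 steps above V_low.
round(63470.720) = 63471.
In hexadecimal (0x-prefixed): 0xF7EF.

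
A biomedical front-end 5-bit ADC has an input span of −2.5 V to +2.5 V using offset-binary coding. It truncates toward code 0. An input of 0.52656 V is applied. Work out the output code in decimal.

code 19

With 32 levels over 5 V, one step is 156.250 mV.
Input sits at 19.370 steps above V_low.
⌊·⌋(19.370) = 19.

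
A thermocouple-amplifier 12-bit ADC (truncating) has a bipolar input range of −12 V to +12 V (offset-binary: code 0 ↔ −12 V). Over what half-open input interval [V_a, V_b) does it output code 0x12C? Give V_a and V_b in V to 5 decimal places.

[-10.24219 V, -10.23633 V)

LSB = 24/2^12 = 5.859 mV.
Code 0x12C = 300 decimal.
V_a = V_low + 300·LSB = -10.2422 V; V_b = V_low + 301·LSB = -10.2363 V.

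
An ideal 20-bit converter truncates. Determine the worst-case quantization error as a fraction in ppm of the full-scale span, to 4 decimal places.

Truncating → worst-case error = 1 LSB = V_FS/2^20, so 1e+06/1048576 = 0.953674 ppm of full scale.

0.9537 ppm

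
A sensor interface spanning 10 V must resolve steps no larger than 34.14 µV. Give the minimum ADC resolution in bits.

19 bits

Number of steps required ≥ 10 V / 34.14 µV = 292911.54.
Need 2^N ≥ 292911.54; 2^18 = 262144, 2^19 = 524288.
Minimum N = 19.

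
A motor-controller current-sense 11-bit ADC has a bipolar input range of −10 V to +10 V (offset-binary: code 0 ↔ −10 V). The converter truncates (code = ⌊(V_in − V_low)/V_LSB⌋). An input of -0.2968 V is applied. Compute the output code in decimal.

code 993

With 2048 levels over 20 V, one step is 9.766 mV.
Input sits at 993.608 steps above V_low.
So the output code is 993.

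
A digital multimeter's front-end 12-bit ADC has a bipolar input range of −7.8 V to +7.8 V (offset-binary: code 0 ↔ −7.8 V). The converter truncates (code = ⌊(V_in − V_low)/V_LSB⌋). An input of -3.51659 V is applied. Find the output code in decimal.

Full-scale span = 15.6 V; LSB = 15.6/2^12 = 3.809 mV.
(-3.51659 − (−7.8)) / 0.00380859 = 1124.670 LSBs.
Floor → code 1124.

code 1124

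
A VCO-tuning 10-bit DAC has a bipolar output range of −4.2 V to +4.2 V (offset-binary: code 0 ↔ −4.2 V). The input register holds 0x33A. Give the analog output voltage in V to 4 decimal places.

LSB = 8.4 V / 2^10 = 8.203 mV.
Code 0x33A = 826 decimal.
V_out = (−4.2) + 826 × 0.00820313 V = 2.57578 V.

2.5758 V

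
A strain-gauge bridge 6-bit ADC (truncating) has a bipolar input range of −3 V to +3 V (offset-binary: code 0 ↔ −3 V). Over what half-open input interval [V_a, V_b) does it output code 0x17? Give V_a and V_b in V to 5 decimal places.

LSB = 6/2^6 = 93.750 mV.
Code 0x17 = 23 decimal.
V_a = V_low + 23·LSB = -0.84375 V; V_b = V_low + 24·LSB = -0.75 V.

[-0.84375 V, -0.75000 V)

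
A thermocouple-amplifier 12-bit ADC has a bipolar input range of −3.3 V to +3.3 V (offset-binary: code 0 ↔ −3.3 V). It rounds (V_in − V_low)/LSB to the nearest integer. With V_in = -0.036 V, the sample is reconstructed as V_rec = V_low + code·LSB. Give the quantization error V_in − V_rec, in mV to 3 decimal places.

One LSB is 6.6 V / 4096 = 1.611 mV.
Scaled input = 2025.6582 LSBs, so code = 2026.
Reconstructed: -0.035449219 V.
V_in − V_rec = -0.000550781 V = -0.551 mV.

-0.551 mV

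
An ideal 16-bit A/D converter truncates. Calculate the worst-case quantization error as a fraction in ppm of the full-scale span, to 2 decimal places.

Truncating → worst-case error = 1 LSB = V_FS/2^16, so 1e+06/65536 = 15.2588 ppm of full scale.

15.26 ppm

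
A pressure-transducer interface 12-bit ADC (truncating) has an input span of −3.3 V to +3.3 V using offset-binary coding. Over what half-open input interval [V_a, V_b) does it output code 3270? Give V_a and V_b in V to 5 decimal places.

[1.96904 V, 1.97065 V)

LSB = 6.6/2^12 = 1.611 mV.
V_a = V_low + 3270·LSB = 1.96904 V; V_b = V_low + 3271·LSB = 1.97065 V.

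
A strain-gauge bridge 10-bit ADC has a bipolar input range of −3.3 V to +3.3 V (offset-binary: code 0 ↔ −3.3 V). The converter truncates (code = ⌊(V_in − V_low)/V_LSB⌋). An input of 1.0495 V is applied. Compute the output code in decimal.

With 1024 levels over 6.6 V, one step is 6.445 mV.
(1.0495 − (−3.3)) / 0.00644531 = 674.832 LSBs.
⌊·⌋(674.832) = 674.

code 674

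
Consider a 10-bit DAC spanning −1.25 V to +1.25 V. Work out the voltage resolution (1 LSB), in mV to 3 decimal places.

Full-scale span = 2.5 V.
LSB = 2.5 / 2^10 = 2.5 / 1024 = 0.00244141 V = 2.441 mV.

2.441 mV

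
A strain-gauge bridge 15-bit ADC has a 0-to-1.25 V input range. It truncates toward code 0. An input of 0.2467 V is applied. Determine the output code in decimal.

code 6467

With 32768 levels over 1.25 V, one step is 38.15 µV.
(V_in − V_low)/LSB = (0.2467 − 0) / 3.8147e-05 = 6467.092.
So the output code is 6467.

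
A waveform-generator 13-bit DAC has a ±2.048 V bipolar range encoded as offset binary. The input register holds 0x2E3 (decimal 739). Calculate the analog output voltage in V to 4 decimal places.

-1.6785 V

LSB = 4.096 V / 2^13 = 0.500 mV.
Code 0x2E3 = 739 decimal.
V_out = (−2.048) + 739 × 0.0005 V = -1.6785 V.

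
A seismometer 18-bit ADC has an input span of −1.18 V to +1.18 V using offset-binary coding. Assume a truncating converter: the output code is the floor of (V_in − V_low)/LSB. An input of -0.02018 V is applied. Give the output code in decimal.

code 128830

With 262144 levels over 2.36 V, one step is 9.00 µV.
(V_in − V_low)/LSB = (-0.02018 − (−1.18)) / 9.00269e-06 = 128830.447.
So the output code is 128830.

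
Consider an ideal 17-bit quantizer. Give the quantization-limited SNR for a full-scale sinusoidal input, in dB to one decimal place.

SNR ≈ 6.02·N + 1.76 dB = 6.02·17 + 1.76 = 104.10 dB.

104.1 dB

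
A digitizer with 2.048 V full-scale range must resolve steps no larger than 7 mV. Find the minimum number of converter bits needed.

Number of steps required ≥ 2.048 V / 7 mV = 292.57.
Need 2^N ≥ 292.57; 2^8 = 256, 2^9 = 512.
Minimum N = 9.

9 bits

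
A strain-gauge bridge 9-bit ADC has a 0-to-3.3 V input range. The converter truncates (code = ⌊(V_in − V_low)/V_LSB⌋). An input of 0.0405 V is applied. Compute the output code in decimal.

code 6

LSB = 3.3 V / 512 = 6.445 mV.
(0.0405 − 0) / 0.00644531 = 6.284 LSBs.
So the output code is 6.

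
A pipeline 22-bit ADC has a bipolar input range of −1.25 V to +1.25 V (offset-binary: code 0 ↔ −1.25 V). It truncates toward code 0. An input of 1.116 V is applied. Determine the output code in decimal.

With 4194304 levels over 2.5 V, one step is 0.60 µV.
Input sits at 3969489.306 steps above V_low.
⌊·⌋(3969489.306) = 3969489.

code 3969489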